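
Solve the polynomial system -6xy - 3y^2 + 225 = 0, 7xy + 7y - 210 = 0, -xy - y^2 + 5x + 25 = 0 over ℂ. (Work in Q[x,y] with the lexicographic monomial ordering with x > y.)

Compute a lex Gröbner basis by Buchberger's algorithm.
f_1 = -6xy - 3y^2 + 225, LT = xy.
f_2 = 7xy + 7y - 210, LT = xy.
f_3 = -xy + 5x - y^2 + 25, LT = xy.

S(f_1,f_2): lcm = xy. S = 1/2y^2 - y - 15/2.
  reduce S modulo (f_1, f_2, f_3):
  remainder 1/2y^2 - y - 15/2 ≠ 0; add h_4 = 1/2y^2 - y - 15/2 to the basis.

S(f_1,f_3): lcm = xy. S = 5x - 1/2y^2 - 25/2.
  reduce S modulo (f_1, f_2, f_3, h_4):
  remainder 5x - y - 20 ≠ 0; add h_5 = 5x - y - 20 to the basis.

S(f_1,h_4): lcm = xy^2. S = 2xy + 15x + 1/2y^3 - 75/2y.
  reduce S modulo (f_1, f_2, f_3, h_4, h_5):
  remainder -27y + 135 ≠ 0; add h_6 = -27y + 135 to the basis.

The other S-polynomials (S(f_2,f_3), S(f_2,h_4), S(f_3,h_4), S(f_1,h_5), S(f_2,h_5), S(f_3,h_5), S(h_4,h_5), S(f_1,h_6), S(f_2,h_6), S(f_3,h_6), S(h_4,h_6), S(h_5,h_6)) all reduce to 0 modulo the current basis, so we have a Gröbner basis.
Inter-reduce: drop elements whose leading term is divisible by another's, tail-reduce, and make monic.
Reduced Gröbner basis: {x - 5, y - 5}.

The lex basis is triangular: the last element involves only y. Solving y - 5 = 0 gives y ∈ {5}; substituting each value into the earlier elements determines the remaining variables.
  y = 5: the earlier basis element becomes x - 5 = 0, giving x = 5 — point (5, 5).

{(5, 5)}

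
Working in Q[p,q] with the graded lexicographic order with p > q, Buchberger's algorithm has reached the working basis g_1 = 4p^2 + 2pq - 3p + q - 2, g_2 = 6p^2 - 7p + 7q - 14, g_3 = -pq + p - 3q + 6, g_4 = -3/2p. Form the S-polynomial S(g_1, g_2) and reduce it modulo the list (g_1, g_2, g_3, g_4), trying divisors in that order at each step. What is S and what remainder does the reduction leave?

lcm(LM(g_1), LM(g_2)) = p^2.
S = (lcm/LT(g_1))·g_1 − (lcm/LT(g_2))·g_2 = 1/2pq + 5/12p - 11/12q + 11/6.
Reduce S modulo (g_1, g_2, g_3, g_4) in that order:
  leading term pq: subtract (-1/2)·g_3 from 1/2pq + 5/12p - 11/12q + 11/6 → 11/12p - 29/12q + 29/6
  leading term p: subtract (-11/18)·g_4 from 11/12p - 29/12q + 29/6 → -29/12q + 29/6
  leading term q: no divisor's leading term divides it; move -29/12q to the remainder.
  leading term 1: no divisor's leading term divides it; move 29/6 to the remainder.
The remainder -29/12q + 29/6 is nonzero, so it would be added as the next basis element.

S(g_1, g_2) = 1/2pq + 5/12p - 11/12q + 11/6; remainder on division = -29/12q + 29/6.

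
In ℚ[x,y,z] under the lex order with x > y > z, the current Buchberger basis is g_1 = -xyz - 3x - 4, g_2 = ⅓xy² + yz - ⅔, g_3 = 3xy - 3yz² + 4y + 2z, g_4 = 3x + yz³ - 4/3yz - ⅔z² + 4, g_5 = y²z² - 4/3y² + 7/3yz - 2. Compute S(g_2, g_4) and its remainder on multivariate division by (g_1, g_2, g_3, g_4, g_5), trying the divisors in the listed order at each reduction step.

lcm(LM(g_2), LM(g_4)) = xy².
S = (lcm/LT(g_2))·g_2 − (lcm/LT(g_4))·g_4 = -⅓y³z³ + 4/9y³z + 2/9y²z² - 4/3y² + 3yz - 2.
Reduce S modulo (g_1, g_2, g_3, g_4, g_5) in that order:
  leading term y³z³: subtract (-⅓yz)·g_5 from -⅓y³z³ + 4/9y³z + 2/9y²z² - 4/3y² + 3yz - 2 → y²z² - 4/3y² + 7/3yz - 2
  leading term y²z²: subtract (1)·g_5 from y²z² - 4/3y² + 7/3yz - 2 → 0
The remainder is 0, so this S-polynomial contributes no new basis element.

S(g_2, g_4) = -⅓y³z³ + 4/9y³z + 2/9y²z² - 4/3y² + 3yz - 2; remainder on division = 0.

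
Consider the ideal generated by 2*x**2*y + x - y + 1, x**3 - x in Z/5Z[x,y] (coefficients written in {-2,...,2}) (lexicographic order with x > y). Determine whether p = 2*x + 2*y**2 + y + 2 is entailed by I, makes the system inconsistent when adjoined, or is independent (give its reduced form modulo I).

2*x + 2*y**2 + y + 2 lies in I (it reduces to 0).

First compute the reduced Gröbner basis of I by Buchberger's algorithm.
f_1 = 2*x**2*y + x - y + 1, LT = x**2*y.
f_2 = x**3 - x, LT = x**3.

S(f_1,f_2): lcm = x**3*y. S = -2*x**2 - 2*x*y - 2*x.
  reduce S modulo (f_1, f_2):
  remainder -2*x**2 - 2*x*y - 2*x ≠ 0; add h_3 = -2*x**2 - 2*x*y - 2*x to the basis.

S(f_1,h_3): lcm = x**2*y. S = -x*y**2 - x*y - 2*x + 2*y - 2.
  reduce S modulo (f_1, f_2, h_3):
  remainder -x*y**2 - x*y - 2*x + 2*y - 2 ≠ 0; add h_4 = -x*y**2 - x*y - 2*x + 2*y - 2 to the basis.

S(f_2,h_3): lcm = x**3. S = -x**2*y - x**2 - x.
  reduce S modulo (f_1, f_2, h_3, h_4):
  remainder x*y - 2*x + 2*y - 2 ≠ 0; add h_5 = x*y - 2*x + 2*y - 2 to the basis.

S(f_1,h_4): lcm = x**2*y**2. S = -x**2*y - 2*x**2 - 2*x + 2*y**2 - 2*y.
  reduce S modulo (f_1, f_2, h_3, h_4, h_5):
  remainder 2*x + 2*y**2 + y + 2 ≠ 0; add h_6 = 2*x + 2*y**2 + y + 2 to the basis.

S(h_4,h_6): lcm = x*y**2. S = x*y + 2*x - y**4 + 2*y**3 - y**2 - 2*y + 2.
  reduce S modulo (f_1, f_2, h_3, h_4, h_5, h_6):
  remainder -y**4 + 2*y**3 - y ≠ 0; add h_7 = -y**4 + 2*y**3 - y to the basis.

S(h_5,h_6): lcm = x*y. S = -2*x - y**3 + 2*y**2 + y - 2.
  reduce S modulo (f_1, f_2, h_3, h_4, h_5, h_6, h_7):
  remainder -y**3 - y**2 + 2*y ≠ 0; add h_8 = -y**3 - y**2 + 2*y to the basis.

The other S-polynomials (S(f_2,h_4), S(h_3,h_4), S(f_1,h_5), S(f_2,h_5), S(h_3,h_5), S(h_4,h_5), S(f_1,h_6), S(f_2,h_6), S(h_3,h_6), S(f_1,h_7), S(f_2,h_7), S(h_3,h_7), S(h_4,h_7), S(h_5,h_7), S(h_6,h_7), S(f_1,h_8), S(f_2,h_8), S(h_3,h_8), S(h_4,h_8), S(h_5,h_8), S(h_6,h_8), S(h_7,h_8)) all reduce to 0 modulo the current basis, so we have a Gröbner basis.
Inter-reduce: drop elements whose leading term is divisible by another's, tail-reduce, and make monic.
Reduced Gröbner basis: {x + y**2 - 2*y + 1, y**3 + y**2 - 2*y}.
Label its elements g_1 = x + y**2 - 2*y + 1, g_2 = y**3 + y**2 - 2*y.

Reduce p = 2*x + 2*y**2 + y + 2 modulo G:
  leading term x: subtract (2)·g_1 from 2*x + 2*y**2 + y + 2 → 0
  normal form = 0.
Since the normal form is 0, p ∈ I.

Ideal membership is decidable via reduction modulo a Gröbner basis.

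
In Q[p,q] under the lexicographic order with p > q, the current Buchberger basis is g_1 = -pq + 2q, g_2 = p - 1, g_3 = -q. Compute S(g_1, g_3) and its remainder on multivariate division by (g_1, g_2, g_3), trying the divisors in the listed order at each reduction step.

S(g_1, g_3) = -2q; remainder on division = 0.

lcm(LM(g_1), LM(g_3)) = pq.
S = (lcm/LT(g_1))·g_1 − (lcm/LT(g_3))·g_3 = -2q.
Reduce S modulo (g_1, g_2, g_3) in that order:
  leading term q: subtract (2)·g_3 from -2q → 0
The remainder is 0, so this S-polynomial contributes no new basis element.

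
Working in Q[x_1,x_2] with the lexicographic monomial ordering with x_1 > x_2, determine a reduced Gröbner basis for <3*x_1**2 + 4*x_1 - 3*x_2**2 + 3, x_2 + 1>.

This is the nonlinear analogue of row-reducing a linear system.

f_1 = 3*x_1**2 + 4*x_1 - 3*x_2**2 + 3, LT = x_1**2.
f_2 = x_2 + 1, LT = x_2.

S(f_1,f_2): leading monomials are coprime, so the S-polynomial reduces to 0 (Buchberger's first criterion).
Every S-polynomial of the final basis reduces to 0, so we have a Gröbner basis.

G = {x_1**2 + 4/3*x_1, x_2 + 1}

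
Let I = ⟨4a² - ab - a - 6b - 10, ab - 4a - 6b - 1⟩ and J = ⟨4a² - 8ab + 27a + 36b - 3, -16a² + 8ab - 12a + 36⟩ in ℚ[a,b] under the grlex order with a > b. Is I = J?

Yes, the ideals are equal.

Equality of ideals is decidable: compute both reduced Gröbner bases (unique for the ordering) and check whether they agree.
Buchberger on the first generating set:
f_1 = 4a² - ab - a - 6b - 10, LT = a².
f_2 = ab - 4a - 6b - 1, LT = ab.

S(f_1,f_2): lcm = a²b. S = -¼ab² + 4a² + 23/4ab - 3/2b² + a - 5/2b.
  leading term ab²: subtract (-¼b)·f_2 from -¼ab² + 4a² + 23/4ab - 3/2b² + a - 5/2b → 4a² + 19/4ab - 3b² + a - 11/4b
  leading term a²: subtract (1)·f_1 from 4a² + 19/4ab - 3b² + a - 11/4b → 23/4ab - 3b² + 2a + 13/4b + 10
  leading term ab: subtract (23/4)·f_2 from 23/4ab - 3b² + 2a + 13/4b + 10 → -3b² + 25a + 151/4b + 63/4
  leading term b²: no divisor's leading term divides it; move -3b² to the remainder.
  leading term a: no divisor's leading term divides it; move 25a to the remainder.
  leading term b: no divisor's leading term divides it; move 151/4b to the remainder.
  leading term 1: no divisor's leading term divides it; move 63/4 to the remainder.
  remainder -3b² + 25a + 151/4b + 63/4 ≠ 0; add g_3 = -3b² + 25a + 151/4b + 63/4 to the basis.

The other S-polynomials (S(f_1,g_3), S(f_2,g_3)) all reduce to 0 modulo the current basis, so we have a Gröbner basis.
Inter-reduce: drop elements whose leading term is divisible by another's, tail-reduce, and make monic.
Reduced Gröbner basis: {a² - 5/4a - 3b - 11/4, ab - 4a - 6b - 1, b² - 25/3a - 151/12b - 21/4}.

Buchberger on the second generating set:
h_1 = 4a² - 8ab + 27a + 36b - 3, LT = a².
h_2 = -16a² + 8ab - 12a + 36, LT = a².

S(h_1,h_2): lcm = a². S = -3/2ab + 6a + 9b + 3/2.
  leading term ab: no divisor's leading term divides it; move -3/2ab to the remainder.
  leading term a: no divisor's leading term divides it; move 6a to the remainder.
  leading term b: no divisor's leading term divides it; move 9b to the remainder.
  leading term 1: no divisor's leading term divides it; move 3/2 to the remainder.
  remainder -3/2ab + 6a + 9b + 3/2 ≠ 0; add k_3 = -3/2ab + 6a + 9b + 3/2 to the basis.

S(h_1,k_3): lcm = a²b. S = -2ab² + 4a² + 51/4ab + 9b² + a - ¾b.
  leading term ab²: subtract (4/3b)·k_3 from -2ab² + 4a² + 51/4ab + 9b² + a - ¾b → 4a² + 19/4ab - 3b² + a - 11/4b
  leading term a²: subtract (1)·h_1 from 4a² + 19/4ab - 3b² + a - 11/4b → 51/4ab - 3b² - 26a - 155/4b + 3
  leading term ab: subtract (-17/2)·k_3 from 51/4ab - 3b² - 26a - 155/4b + 3 → -3b² + 25a + 151/4b + 63/4
  leading term b²: no divisor's leading term divides it; move -3b² to the remainder.
  leading term a: no divisor's leading term divides it; move 25a to the remainder.
  leading term b: no divisor's leading term divides it; move 151/4b to the remainder.
  leading term 1: no divisor's leading term divides it; move 63/4 to the remainder.
  remainder -3b² + 25a + 151/4b + 63/4 ≠ 0; add k_4 = -3b² + 25a + 151/4b + 63/4 to the basis.

The other S-polynomials (S(h_2,k_3), S(h_1,k_4), S(h_2,k_4), S(k_3,k_4)) all reduce to 0 modulo the current basis, so we have a Gröbner basis.
Inter-reduce: drop elements whose leading term is divisible by another's, tail-reduce, and make monic.
Reduced Gröbner basis: {a² - 5/4a - 3b - 11/4, ab - 4a - 6b - 1, b² - 25/3a - 151/12b - 21/4}.

These coincide, so the ideals are equal.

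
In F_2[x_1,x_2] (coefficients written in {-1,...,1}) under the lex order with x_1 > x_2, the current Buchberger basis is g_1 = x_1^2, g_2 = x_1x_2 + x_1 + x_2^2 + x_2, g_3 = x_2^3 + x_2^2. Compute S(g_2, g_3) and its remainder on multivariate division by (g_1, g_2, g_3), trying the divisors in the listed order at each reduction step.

lcm(LM(g_2), LM(g_3)) = x_1x_2^3.
S = (lcm/LT(g_2))·g_2 − (lcm/LT(g_3))·g_3 = x_2^4 + x_2^3.
Reduce S modulo (g_1, g_2, g_3) in that order:
  leading term x_2^4: subtract (x_2)·g_3 from x_2^4 + x_2^3 → 0
The remainder is 0, so this S-polynomial contributes no new basis element.
This is the inner loop of Buchberger's algorithm — each nonzero remainder becomes a new basis element.

S(g_2, g_3) = x_2^4 + x_2^3; remainder on division = 0.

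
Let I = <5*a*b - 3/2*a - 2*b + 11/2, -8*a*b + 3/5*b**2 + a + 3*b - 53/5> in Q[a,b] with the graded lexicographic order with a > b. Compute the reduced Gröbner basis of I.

f_1 = 5*a*b - 3/2*a - 2*b + 11/2, LT = a*b.
f_2 = -8*a*b + 3/5*b**2 + a + 3*b - 53/5, LT = a*b.

S(f_1,f_2): lcm = a*b. S = 3/40*b**2 - 7/40*a - 1/40*b - 9/40.
  reduce S modulo (f_1, f_2):
  remainder 3/40*b**2 - 7/40*a - 1/40*b - 9/40 ≠ 0; add g_3 = 3/40*b**2 - 7/40*a - 1/40*b - 9/40 to the basis.

S(f_1,g_3): lcm = a*b**2. S = 7/3*a**2 + 1/30*a*b - 2/5*b**2 + 3*a + 11/10*b.
  reduce S modulo (f_1, f_2, g_3):
  remainder 7/3*a**2 + 623/300*a + 49/50*b - 371/300 ≠ 0; add g_4 = 7/3*a**2 + 623/300*a + 49/50*b - 371/300 to the basis.

The other S-polynomials (S(f_2,g_3), S(f_1,g_4), S(f_2,g_4), S(g_3,g_4)) all reduce to 0 modulo the current basis, so we have a Gröbner basis.
Inter-reduce: drop elements whose leading term is divisible by another's, tail-reduce, and make monic.

G = {a**2 + 89/100*a + 21/50*b - 53/100, a*b - 3/10*a - 2/5*b + 11/10, b**2 - 7/3*a - 1/3*b - 3}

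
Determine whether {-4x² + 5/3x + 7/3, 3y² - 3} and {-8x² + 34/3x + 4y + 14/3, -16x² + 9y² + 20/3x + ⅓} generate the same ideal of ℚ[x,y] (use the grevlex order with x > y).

No, the ideals differ.

For a fixed monomial order, each ideal has a unique reduced Gröbner basis; comparing bases decides equality.
Buchberger on the first generating set:
f_1 = -4x² + 5/3x + 7/3, LT = x².
f_2 = 3y² - 3, LT = y².

The S-polynomials (S(f_1,f_2)) all reduce to 0 modulo the current basis, so we have a Gröbner basis.
Inter-reduce: drop elements whose leading term is divisible by another's, tail-reduce, and make monic.
Reduced Gröbner basis: {x² - 5/12x - 7/12, y² - 1}.

Buchberger on the second generating set:
h_1 = -8x² + 34/3x + 4y + 14/3, LT = x².
h_2 = -16x² + 9y² + 20/3x + ⅓, LT = x².

S(h_1,h_2): lcm = x². S = 9/16y² - x - ½y - 9/16.
  reduce S modulo (h_1, h_2):
  remainder 9/16y² - x - ½y - 9/16 ≠ 0; add k_3 = 9/16y² - x - ½y - 9/16 to the basis.

The other S-polynomials (S(h_1,k_3), S(h_2,k_3)) all reduce to 0 modulo the current basis, so we have a Gröbner basis.
Inter-reduce: drop elements whose leading term is divisible by another's, tail-reduce, and make monic.
Reduced Gröbner basis: {x² - 17/12x - ½y - 7/12, y² - 16/9x - 8/9y - 1}.

The bases are distinct; the ideals are different.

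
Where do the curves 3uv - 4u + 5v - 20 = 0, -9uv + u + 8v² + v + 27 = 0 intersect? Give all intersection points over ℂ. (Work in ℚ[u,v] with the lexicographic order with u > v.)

Compute a lex Gröbner basis by Buchberger's algorithm.
f_1 = 3uv - 4u + 5v - 20, LT = uv.
f_2 = -9uv + u + 8v² + v + 27, LT = uv.

S(f_1,f_2): lcm = uv. S = -11/9u + 8/9v² + 16/9v - 11/3.
  leading term u: no divisor's leading term divides it; move -11/9u to the remainder.
  leading term v²: no divisor's leading term divides it; move 8/9v² to the remainder.
  leading term v: no divisor's leading term divides it; move 16/9v to the remainder.
  leading term 1: no divisor's leading term divides it; move -11/3 to the remainder.
  remainder -11/9u + 8/9v² + 16/9v - 11/3 ≠ 0; add h_3 = -11/9u + 8/9v² + 16/9v - 11/3 to the basis.

S(f_1,h_3): lcm = uv. S = -4/3u + 8/11v³ + 16/11v² - 4/3v - 20/3.
  leading term u: subtract (12/11)·h_3 from -4/3u + 8/11v³ + 16/11v² - 4/3v - 20/3 → 8/11v³ + 16/33v² - 36/11v - 8/3
  leading term v³: no divisor's leading term divides it; move 8/11v³ to the remainder.
  leading term v²: no divisor's leading term divides it; move 16/33v² to the remainder.
  leading term v: no divisor's leading term divides it; move -36/11v to the remainder.
  leading term 1: no divisor's leading term divides it; move -8/3 to the remainder.
  remainder 8/11v³ + 16/33v² - 36/11v - 8/3 ≠ 0; add h_4 = 8/11v³ + 16/33v² - 36/11v - 8/3 to the basis.

The other S-polynomials (S(f_2,h_3), S(f_1,h_4), S(f_2,h_4), S(h_3,h_4)) all reduce to 0 modulo the current basis, so we have a Gröbner basis.
Inter-reduce: drop elements whose leading term is divisible by another's, tail-reduce, and make monic.
Reduced Gröbner basis: {u - 8/11v² - 16/11v + 3, v³ + ⅔v² - 9/2v - 11/3}.

A lex Gröbner basis eliminates variables successively. Here v³ + ⅔v² - 9/2v - 11/3 depends only on v, with roots {-2, 2/3 - sqrt(82)/6, 2/3 + sqrt(82)/6}; lifting each root through the earlier basis elements recovers the full solutions.
  v = -2: the earlier basis element becomes u + 3 = 0, giving u = -3 — point (-3, -2).
  v = 2/3 - sqrt(82)/6: the earlier basis element becomes u + 5/99 + 40*sqrt(82)/99 = 0, giving u = -40*sqrt(82)/99 - 5/99 — point (-40*sqrt(82)/99 - 5/99, 2/3 - sqrt(82)/6).
  v = 2/3 + sqrt(82)/6: the earlier basis element becomes u - 40*sqrt(82)/99 + 5/99 = 0, giving u = -5/99 + 40*sqrt(82)/99 — point (-5/99 + 40*sqrt(82)/99, 2/3 + sqrt(82)/6).
Each listed point satisfies every original equation (direct substitution).

{(-3, -2), (-40*sqrt(82)/99 - 5/99, 2/3 - sqrt(82)/6), (-5/99 + 40*sqrt(82)/99, 2/3 + sqrt(82)/6)}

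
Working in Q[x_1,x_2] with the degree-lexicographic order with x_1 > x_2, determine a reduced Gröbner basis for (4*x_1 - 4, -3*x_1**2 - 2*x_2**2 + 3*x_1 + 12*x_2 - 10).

f_1 = 4*x_1 - 4, LT = x_1.
f_2 = -3*x_1**2 - 2*x_2**2 + 3*x_1 + 12*x_2 - 10, LT = x_1**2.

S(f_1,f_2): lcm = x_1**2. S = -2/3*x_2**2 + 4*x_2 - 10/3.
  leading term x_2**2: no divisor's leading term divides it; move -2/3*x_2**2 to the remainder.
  leading term x_2: no divisor's leading term divides it; move 4*x_2 to the remainder.
  leading term 1: no divisor's leading term divides it; move -10/3 to the remainder.
  remainder -2/3*x_2**2 + 4*x_2 - 10/3 ≠ 0; add g_3 = -2/3*x_2**2 + 4*x_2 - 10/3 to the basis.

The other S-polynomials (S(f_1,g_3), S(f_2,g_3)) all reduce to 0 modulo the current basis, so we have a Gröbner basis.
Inter-reduce: drop elements whose leading term is divisible by another's, tail-reduce, and make monic.

G = {x_2**2 - 6*x_2 + 5, x_1 - 1}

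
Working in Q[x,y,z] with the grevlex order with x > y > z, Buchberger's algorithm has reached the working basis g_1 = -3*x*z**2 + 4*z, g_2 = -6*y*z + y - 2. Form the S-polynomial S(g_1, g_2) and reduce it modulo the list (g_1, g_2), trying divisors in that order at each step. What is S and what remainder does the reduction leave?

S(g_1, g_2) = 1/6*x*y*z - 1/3*x*z - 4/3*y*z; remainder on division = 1/36*x*y - 1/3*x*z - 1/18*x - 2/9*y + 4/9.

lcm(LM(g_1), LM(g_2)) = x*y*z**2.
S = (lcm/LT(g_1))·g_1 − (lcm/LT(g_2))·g_2 = 1/6*x*y*z - 1/3*x*z - 4/3*y*z.
Reduce S modulo (g_1, g_2) in that order:
  leading term x*y*z: subtract (-1/36*x)·g_2 from 1/6*x*y*z - 1/3*x*z - 4/3*y*z → 1/36*x*y - 1/3*x*z - 4/3*y*z - 1/18*x
  leading term x*y: no divisor's leading term divides it; move 1/36*x*y to the remainder.
  leading term x*z: no divisor's leading term divides it; move -1/3*x*z to the remainder.
  leading term y*z: subtract (2/9)·g_2 from -4/3*y*z - 1/18*x → -1/18*x - 2/9*y + 4/9
  leading term x: no divisor's leading term divides it; move -1/18*x to the remainder.
  leading term y: no divisor's leading term divides it; move -2/9*y to the remainder.
  leading term 1: no divisor's leading term divides it; move 4/9 to the remainder.
The remainder 1/36*x*y - 1/3*x*z - 1/18*x - 2/9*y + 4/9 is nonzero, so it would be added as the next basis element.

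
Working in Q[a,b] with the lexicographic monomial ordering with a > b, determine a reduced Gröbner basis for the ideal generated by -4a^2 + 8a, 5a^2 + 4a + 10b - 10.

G = {a + 5/7b - 5/7, b^2 + 4/5b - 9/5}

f_1 = -4a^2 + 8a, LT = a^2.
f_2 = 5a^2 + 4a + 10b - 10, LT = a^2.

S(f_1,f_2): lcm = a^2. S = -14/5a - 2b + 2.
  leading term a: no divisor's leading term divides it; move -14/5a to the remainder.
  leading term b: no divisor's leading term divides it; move -2b to the remainder.
  leading term 1: no divisor's leading term divides it; move 2 to the remainder.
  remainder -14/5a - 2b + 2 ≠ 0; add g_3 = -14/5a - 2b + 2 to the basis.

S(f_1,g_3): lcm = a^2. S = -5/7ab - 9/7a.
  leading term ab: subtract (25/98b)·g_3 from -5/7ab - 9/7a → -9/7a + 25/49b^2 - 25/49b
  leading term a: subtract (45/98)·g_3 from -9/7a + 25/49b^2 - 25/49b → 25/49b^2 + 20/49b - 45/49
  leading term b^2: no divisor's leading term divides it; move 25/49b^2 to the remainder.
  leading term b: no divisor's leading term divides it; move 20/49b to the remainder.
  leading term 1: no divisor's leading term divides it; move -45/49 to the remainder.
  remainder 25/49b^2 + 20/49b - 45/49 ≠ 0; add g_4 = 25/49b^2 + 20/49b - 45/49 to the basis.

The other S-polynomials (S(f_2,g_3), S(f_1,g_4), S(f_2,g_4), S(g_3,g_4)) all reduce to 0 modulo the current basis, so we have a Gröbner basis.
Inter-reduce: drop elements whose leading term is divisible by another's, tail-reduce, and make monic.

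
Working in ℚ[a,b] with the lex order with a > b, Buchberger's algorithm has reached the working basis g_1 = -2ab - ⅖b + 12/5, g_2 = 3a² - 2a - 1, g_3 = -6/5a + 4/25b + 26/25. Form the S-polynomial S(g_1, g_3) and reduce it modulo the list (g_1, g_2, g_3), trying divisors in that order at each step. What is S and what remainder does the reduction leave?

S(g_1, g_3) = 2/15b² + 16/15b - 6/5; remainder on division = 2/15b² + 16/15b - 6/5.

lcm(LM(g_1), LM(g_3)) = ab.
S = (lcm/LT(g_1))·g_1 − (lcm/LT(g_3))·g_3 = 2/15b² + 16/15b - 6/5.
Reduce S modulo (g_1, g_2, g_3) in that order:
  leading term b²: no divisor's leading term divides it; move 2/15b² to the remainder.
  leading term b: no divisor's leading term divides it; move 16/15b to the remainder.
  leading term 1: no divisor's leading term divides it; move -6/5 to the remainder.
The remainder 2/15b² + 16/15b - 6/5 is nonzero, so it would be added as the next basis element.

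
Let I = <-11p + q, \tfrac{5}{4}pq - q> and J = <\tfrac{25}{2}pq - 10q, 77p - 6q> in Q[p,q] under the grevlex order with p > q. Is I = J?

Equality of ideals is decidable: compute both reduced Gröbner bases (unique for the ordering) and check whether they agree.
Buchberger on the first generating set:
f_1 = -11p + q, LT = p.
f_2 = \tfrac{5}{4}pq - q, LT = pq.

S(f_1,f_2): lcm = pq. S = -\tfrac{1}{11}q^{2} + \tfrac{4}{5}q.
  leading term q^{2}: no divisor's leading term divides it; move -\tfrac{1}{11}q^{2} to the remainder.
  leading term q: no divisor's leading term divides it; move \tfrac{4}{5}q to the remainder.
  remainder -\tfrac{1}{11}q^{2} + \tfrac{4}{5}q ≠ 0; add g_3 = -\tfrac{1}{11}q^{2} + \tfrac{4}{5}q to the basis.

The other S-polynomials (S(f_1,g_3), S(f_2,g_3)) all reduce to 0 modulo the current basis, so we have a Gröbner basis.
Inter-reduce: drop elements whose leading term is divisible by another's, tail-reduce, and make monic.
Reduced Gröbner basis: {q^{2} - \tfrac{44}{5}q, p - \tfrac{1}{11}q}.

Buchberger on the second generating set:
h_1 = \tfrac{25}{2}pq - 10q, LT = pq.
h_2 = 77p - 6q, LT = p.

S(h_1,h_2): lcm = pq. S = \tfrac{6}{77}q^{2} - \tfrac{4}{5}q.
  leading term q^{2}: no divisor's leading term divides it; move \tfrac{6}{77}q^{2} to the remainder.
  leading term q: no divisor's leading term divides it; move -\tfrac{4}{5}q to the remainder.
  remainder \tfrac{6}{77}q^{2} - \tfrac{4}{5}q ≠ 0; add k_3 = \tfrac{6}{77}q^{2} - \tfrac{4}{5}q to the basis.

The other S-polynomials (S(h_1,k_3), S(h_2,k_3)) all reduce to 0 modulo the current basis, so we have a Gröbner basis.
Inter-reduce: drop elements whose leading term is divisible by another's, tail-reduce, and make monic.
Reduced Gröbner basis: {q^{2} - \tfrac{154}{15}q, p - \tfrac{6}{77}q}.

Since the reduced bases disagree, the two ideals are not the same.

No, the ideals differ.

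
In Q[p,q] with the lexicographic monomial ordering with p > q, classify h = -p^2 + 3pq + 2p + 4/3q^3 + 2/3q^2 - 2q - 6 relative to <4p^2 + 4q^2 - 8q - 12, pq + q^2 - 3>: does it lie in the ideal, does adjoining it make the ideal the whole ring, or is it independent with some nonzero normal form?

First compute the reduced Gröbner basis of I by Buchberger's algorithm.
f_1 = 4p^2 + 4q^2 - 8q - 12, LT = p^2.
f_2 = pq + q^2 - 3, LT = pq.

S(f_1,f_2): lcm = p^2q. S = -pq^2 + 3p + q^3 - 2q^2 - 3q.
  leading term pq^2: subtract (-q)·f_2 from -pq^2 + 3p + q^3 - 2q^2 - 3q → 3p + 2q^3 - 2q^2 - 6q
  leading term p: no divisor's leading term divides it; move 3p to the remainder.
  leading term q^3: no divisor's leading term divides it; move 2q^3 to the remainder.
  leading term q^2: no divisor's leading term divides it; move -2q^2 to the remainder.
  leading term q: no divisor's leading term divides it; move -6q to the remainder.
  remainder 3p + 2q^3 - 2q^2 - 6q ≠ 0; add k_3 = 3p + 2q^3 - 2q^2 - 6q to the basis.

S(f_1,k_3): lcm = p^2. S = -2/3pq^3 + 2/3pq^2 + 2pq + q^2 - 2q - 3.
  leading term pq^3: subtract (-2/3q^2)·f_2 from -2/3pq^3 + 2/3pq^2 + 2pq + q^2 - 2q - 3 → 2/3pq^2 + 2pq + 2/3q^4 - q^2 - 2q - 3
  leading term pq^2: subtract (2/3q)·f_2 from 2/3pq^2 + 2pq + 2/3q^4 - q^2 - 2q - 3 → 2pq + 2/3q^4 - 2/3q^3 - q^2 - 3
  leading term pq: subtract (2)·f_2 from 2pq + 2/3q^4 - 2/3q^3 - q^2 - 3 → 2/3q^4 - 2/3q^3 - 3q^2 + 3
  leading term q^4: no divisor's leading term divides it; move 2/3q^4 to the remainder.
  leading term q^3: no divisor's leading term divides it; move -2/3q^3 to the remainder.
  leading term q^2: no divisor's leading term divides it; move -3q^2 to the remainder.
  leading term 1: no divisor's leading term divides it; move 3 to the remainder.
  remainder 2/3q^4 - 2/3q^3 - 3q^2 + 3 ≠ 0; add k_4 = 2/3q^4 - 2/3q^3 - 3q^2 + 3 to the basis.

S(f_2,k_3): lcm = pq. S = -2/3q^4 + 2/3q^3 + 3q^2 - 3.
  leading term q^4: subtract (-1)·k_4 from -2/3q^4 + 2/3q^3 + 3q^2 - 3 → 0
  remainder 0.

S(f_1,k_4): leading monomials are coprime, so the S-polynomial reduces to 0 (Buchberger's first criterion).
S(f_2,k_4): lcm = pq^4. S = pq^3 + 9/2pq^2 - 9/2p + q^5 - 3q^3.
  leading term pq^3: subtract (q^2)·f_2 from pq^3 + 9/2pq^2 - 9/2p + q^5 - 3q^3 → 9/2pq^2 - 9/2p + q^5 - q^4 - 3q^3 + 3q^2
  leading term pq^2: subtract (9/2q)·f_2 from 9/2pq^2 - 9/2p + q^5 - q^4 - 3q^3 + 3q^2 → -9/2p + q^5 - q^4 - 15/2q^3 + 3q^2 + 27/2q
  leading term p: subtract (-3/2)·k_3 from -9/2p + q^5 - q^4 - 15/2q^3 + 3q^2 + 27/2q → q^5 - q^4 - 9/2q^3 + 9/2q
  leading term q^5: subtract (3/2q)·k_4 from q^5 - q^4 - 9/2q^3 + 9/2q → 0
  remainder 0.

S(k_3,k_4): leading monomials are coprime, so the S-polynomial reduces to 0 (Buchberger's first criterion).
Every S-polynomial of the final basis reduces to 0, so we have a Gröbner basis.
Inter-reduce: drop elements whose leading term is divisible by another's, tail-reduce, and make monic.
Reduced Gröbner basis: {p + 2/3q^3 - 2/3q^2 - 2q, q^4 - q^3 - 9/2q^2 + 9/2}.
Label its elements g_1 = p + 2/3q^3 - 2/3q^2 - 2q, g_2 = q^4 - q^3 - 9/2q^2 + 9/2.

Reduce h = -p^2 + 3pq + 2p + 4/3q^3 + 2/3q^2 - 2q - 6 modulo G:
  leading term p^2: subtract (-p)·g_1 from -p^2 + 3pq + 2p + 4/3q^3 + 2/3q^2 - 2q - 6 → 2/3pq^3 - 2/3pq^2 + pq + 2p + 4/3q^3 + 2/3q^2 - 2q - 6
  leading term pq^3: subtract (2/3q^3)·g_1 from 2/3pq^3 - 2/3pq^2 + pq + 2p + 4/3q^3 + 2/3q^2 - 2q - 6 → -2/3pq^2 + pq + 2p - 4/9q^6 + 4/9q^5 + 4/3q^4 + 4/3q^3 + 2/3q^2 - 2q - 6
  leading term pq^2: subtract (-2/3q^2)·g_1 from -2/3pq^2 + pq + 2p - 4/9q^6 + 4/9q^5 + 4/3q^4 + 4/3q^3 + 2/3q^2 - 2q - 6 → pq + 2p - 4/9q^6 + 8/9q^5 + 8/9q^4 + 2/3q^2 - 2q - 6
  leading term pq: subtract (q)·g_1 from pq + 2p - 4/9q^6 + 8/9q^5 + 8/9q^4 + 2/3q^2 - 2q - 6 → 2p - 4/9q^6 + 8/9q^5 + 2/9q^4 + 2/3q^3 + 8/3q^2 - 2q - 6
  leading term p: subtract (2)·g_1 from 2p - 4/9q^6 + 8/9q^5 + 2/9q^4 + 2/3q^3 + 8/3q^2 - 2q - 6 → -4/9q^6 + 8/9q^5 + 2/9q^4 - 2/3q^3 + 4q^2 + 2q - 6
  leading term q^6: subtract (-4/9q^2)·g_2 from -4/9q^6 + 8/9q^5 + 2/9q^4 - 2/3q^3 + 4q^2 + 2q - 6 → 4/9q^5 - 16/9q^4 - 2/3q^3 + 6q^2 + 2q - 6
  leading term q^5: subtract (4/9q)·g_2 from 4/9q^5 - 16/9q^4 - 2/3q^3 + 6q^2 + 2q - 6 → -4/3q^4 + 4/3q^3 + 6q^2 - 6
  leading term q^4: subtract (-4/3)·g_2 from -4/3q^4 + 4/3q^3 + 6q^2 - 6 → 0
  normal form = 0.
Since the normal form is 0, h ∈ I.

-p^2 + 3pq + 2p + 4/3q^3 + 2/3q^2 - 2q - 6 lies in I (it reduces to 0).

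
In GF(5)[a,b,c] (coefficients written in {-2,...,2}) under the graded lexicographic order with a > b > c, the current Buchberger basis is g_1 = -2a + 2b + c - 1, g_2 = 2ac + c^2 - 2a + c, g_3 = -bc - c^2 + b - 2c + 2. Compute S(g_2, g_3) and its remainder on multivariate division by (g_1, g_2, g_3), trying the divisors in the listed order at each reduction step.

lcm(LM(g_2), LM(g_3)) = abc.
S = (lcm/LT(g_2))·g_2 − (lcm/LT(g_3))·g_3 = -ac^2 - 2bc^2 - 2ac - 2bc + 2a.
Reduce S modulo (g_1, g_2, g_3) in that order:
  leading term ac^2: subtract (-2c^2)·g_1 from -ac^2 - 2bc^2 - 2ac - 2bc + 2a → 2bc^2 + 2c^3 - 2ac - 2bc - 2c^2 + 2a
  leading term bc^2: subtract (-2c)·g_3 from 2bc^2 + 2c^3 - 2ac - 2bc - 2c^2 + 2a → -2ac - c^2 + 2a - c
  leading term ac: subtract (c)·g_1 from -2ac - c^2 + 2a - c → -2bc - 2c^2 + 2a
  leading term bc: subtract (2)·g_3 from -2bc - 2c^2 + 2a → 2a - 2b - c + 1
  leading term a: subtract (-1)·g_1 from 2a - 2b - c + 1 → 0
The remainder is 0, so this S-polynomial contributes no new basis element.

S(g_2, g_3) = -ac^2 - 2bc^2 - 2ac - 2bc + 2a; remainder on division = 0.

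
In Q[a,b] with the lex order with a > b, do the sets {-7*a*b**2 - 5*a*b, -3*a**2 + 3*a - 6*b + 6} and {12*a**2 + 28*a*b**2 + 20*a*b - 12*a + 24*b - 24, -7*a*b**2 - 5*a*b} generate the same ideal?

Yes, the ideals are equal.

Since reduced Gröbner bases are canonical representatives of ideals under a given ordering, it suffices to compute and compare them.
Buchberger on the first generating set:
f_1 = -7*a*b**2 - 5*a*b, LT = a*b**2.
f_2 = -3*a**2 + 3*a - 6*b + 6, LT = a**2.

S(f_1,f_2): lcm = a**2*b**2. S = 5/7*a**2*b + a*b**2 - 2*b**3 + 2*b**2.
  leading term a**2*b: subtract (-5/21*b)·f_2 from 5/7*a**2*b + a*b**2 - 2*b**3 + 2*b**2 → a*b**2 + 5/7*a*b - 2*b**3 + 4/7*b**2 + 10/7*b
  leading term a*b**2: subtract (-1/7)·f_1 from a*b**2 + 5/7*a*b - 2*b**3 + 4/7*b**2 + 10/7*b → -2*b**3 + 4/7*b**2 + 10/7*b
  leading term b**3: no divisor's leading term divides it; move -2*b**3 to the remainder.
  leading term b**2: no divisor's leading term divides it; move 4/7*b**2 to the remainder.
  leading term b: no divisor's leading term divides it; move 10/7*b to the remainder.
  remainder -2*b**3 + 4/7*b**2 + 10/7*b ≠ 0; add g_3 = -2*b**3 + 4/7*b**2 + 10/7*b to the basis.

The other S-polynomials (S(f_1,g_3), S(f_2,g_3)) all reduce to 0 modulo the current basis, so we have a Gröbner basis.
Inter-reduce: drop elements whose leading term is divisible by another's, tail-reduce, and make monic.
Reduced Gröbner basis: {a**2 - a + 2*b - 2, a*b**2 + 5/7*a*b, b**3 - 2/7*b**2 - 5/7*b}.

Buchberger on the second generating set:
h_1 = 12*a**2 + 28*a*b**2 + 20*a*b - 12*a + 24*b - 24, LT = a**2.
h_2 = -7*a*b**2 - 5*a*b, LT = a*b**2.

S(h_1,h_2): lcm = a**2*b**2. S = -5/7*a**2*b + 7/3*a*b**4 + 5/3*a*b**3 - a*b**2 + 2*b**3 - 2*b**2.
  leading term a**2*b: subtract (-5/84*b)·h_1 from -5/7*a**2*b + 7/3*a*b**4 + 5/3*a*b**3 - a*b**2 + 2*b**3 - 2*b**2 → 7/3*a*b**4 + 10/3*a*b**3 + 4/21*a*b**2 - 5/7*a*b + 2*b**3 - 4/7*b**2 - 10/7*b
  leading term a*b**4: subtract (-1/3*b**2)·h_2 from 7/3*a*b**4 + 10/3*a*b**3 + 4/21*a*b**2 - 5/7*a*b + 2*b**3 - 4/7*b**2 - 10/7*b → 5/3*a*b**3 + 4/21*a*b**2 - 5/7*a*b + 2*b**3 - 4/7*b**2 - 10/7*b
  leading term a*b**3: subtract (-5/21*b)·h_2 from 5/3*a*b**3 + 4/21*a*b**2 - 5/7*a*b + 2*b**3 - 4/7*b**2 - 10/7*b → -a*b**2 - 5/7*a*b + 2*b**3 - 4/7*b**2 - 10/7*b
  leading term a*b**2: subtract (1/7)·h_2 from -a*b**2 - 5/7*a*b + 2*b**3 - 4/7*b**2 - 10/7*b → 2*b**3 - 4/7*b**2 - 10/7*b
  leading term b**3: no divisor's leading term divides it; move 2*b**3 to the remainder.
  leading term b**2: no divisor's leading term divides it; move -4/7*b**2 to the remainder.
  leading term b: no divisor's leading term divides it; move -10/7*b to the remainder.
  remainder 2*b**3 - 4/7*b**2 - 10/7*b ≠ 0; add k_3 = 2*b**3 - 4/7*b**2 - 10/7*b to the basis.

The other S-polynomials (S(h_1,k_3), S(h_2,k_3)) all reduce to 0 modulo the current basis, so we have a Gröbner basis.
Inter-reduce: drop elements whose leading term is divisible by another's, tail-reduce, and make monic.
Reduced Gröbner basis: {a**2 - a + 2*b - 2, a*b**2 + 5/7*a*b, b**3 - 2/7*b**2 - 5/7*b}.

These coincide, so the ideals are equal.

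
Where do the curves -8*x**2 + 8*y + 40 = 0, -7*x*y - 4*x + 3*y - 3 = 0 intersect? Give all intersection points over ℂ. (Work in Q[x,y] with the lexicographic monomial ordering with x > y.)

Compute a lex Gröbner basis by Buchberger's algorithm.
f_1 = -8*x**2 + 8*y + 40, LT = x**2.
f_2 = -7*x*y - 4*x + 3*y - 3, LT = x*y.

S(f_1,f_2): lcm = x**2*y. S = -4/7*x**2 + 3/7*x*y - 3/7*x - y**2 - 5*y.
  leading term x**2: subtract (1/14)·f_1 from -4/7*x**2 + 3/7*x*y - 3/7*x - y**2 - 5*y → 3/7*x*y - 3/7*x - y**2 - 39/7*y - 20/7
  leading term x*y: subtract (-3/49)·f_2 from 3/7*x*y - 3/7*x - y**2 - 39/7*y - 20/7 → -33/49*x - y**2 - 264/49*y - 149/49
  leading term x: no divisor's leading term divides it; move -33/49*x to the remainder.
  leading term y**2: no divisor's leading term divides it; move -y**2 to the remainder.
  leading term y: no divisor's leading term divides it; move -264/49*y to the remainder.
  leading term 1: no divisor's leading term divides it; move -149/49 to the remainder.
  remainder -33/49*x - y**2 - 264/49*y - 149/49 ≠ 0; add h_3 = -33/49*x - y**2 - 264/49*y - 149/49 to the basis.

S(f_2,h_3): lcm = x*y. S = 4/7*x - 49/33*y**3 - 8*y**2 - 1142/231*y + 3/7.
  leading term x: subtract (-28/33)·h_3 from 4/7*x - 49/33*y**3 - 8*y**2 - 1142/231*y + 3/7 → -49/33*y**3 - 292/33*y**2 - 314/33*y - 71/33
  leading term y**3: no divisor's leading term divides it; move -49/33*y**3 to the remainder.
  leading term y**2: no divisor's leading term divides it; move -292/33*y**2 to the remainder.
  leading term y: no divisor's leading term divides it; move -314/33*y to the remainder.
  leading term 1: no divisor's leading term divides it; move -71/33 to the remainder.
  remainder -49/33*y**3 - 292/33*y**2 - 314/33*y - 71/33 ≠ 0; add h_4 = -49/33*y**3 - 292/33*y**2 - 314/33*y - 71/33 to the basis.

The other S-polynomials (S(f_1,h_3), S(f_1,h_4), S(f_2,h_4), S(h_3,h_4)) all reduce to 0 modulo the current basis, so we have a Gröbner basis.
Inter-reduce: drop elements whose leading term is divisible by another's, tail-reduce, and make monic.
Reduced Gröbner basis: {x + 49/33*y**2 + 8*y + 149/33, y**3 + 292/49*y**2 + 314/49*y + 71/49}.

Elimination: the polynomial y**3 + 292/49*y**2 + 314/49*y + 71/49 lies in the elimination ideal for y, so y ∈ {-1, -243/98 - 11*sqrt(373)/98, -243/98 + 11*sqrt(373)/98}. For each such y, the remaining basis elements (now univariate) give the rest of the solution.
  y = -1: the earlier basis element becomes x - 2 = 0, giving x = 2 — point (2, -1).
  y = -243/98 - 11*sqrt(373)/98: the earlier basis element becomes x - sqrt(373)/14 + 11/14 = 0, giving x = -11/14 + sqrt(373)/14 — point (-11/14 + sqrt(373)/14, -243/98 - 11*sqrt(373)/98).
  y = -243/98 + 11*sqrt(373)/98: the earlier basis element becomes x + 11/14 + sqrt(373)/14 = 0, giving x = -sqrt(373)/14 - 11/14 — point (-sqrt(373)/14 - 11/14, -243/98 + 11*sqrt(373)/98).

{(2, -1), (-11/14 + sqrt(373)/14, -243/98 - 11*sqrt(373)/98), (-sqrt(373)/14 - 11/14, -243/98 + 11*sqrt(373)/98)}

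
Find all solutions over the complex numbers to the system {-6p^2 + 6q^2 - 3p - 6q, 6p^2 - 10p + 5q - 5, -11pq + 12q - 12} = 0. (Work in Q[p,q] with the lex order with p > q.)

Compute a lex Gröbner basis by Buchberger's algorithm.
f_1 = -6p^2 - 3p + 6q^2 - 6q, LT = p^2.
f_2 = 6p^2 - 10p + 5q - 5, LT = p^2.
f_3 = -11pq + 12q - 12, LT = pq.

S(f_1,f_2): lcm = p^2. S = 13/6p - q^2 + 1/6q + 5/6.
  leading term p: no divisor's leading term divides it; move 13/6p to the remainder.
  leading term q^2: no divisor's leading term divides it; move -q^2 to the remainder.
  leading term q: no divisor's leading term divides it; move 1/6q to the remainder.
  leading term 1: no divisor's leading term divides it; move 5/6 to the remainder.
  remainder 13/6p - q^2 + 1/6q + 5/6 ≠ 0; add h_4 = 13/6p - q^2 + 1/6q + 5/6 to the basis.

S(f_1,f_3): lcm = p^2q. S = 35/22pq - 12/11p - q^3 + q^2.
  leading term pq: subtract (-35/242)·f_3 from 35/22pq - 12/11p - q^3 + q^2 → -12/11p - q^3 + q^2 + 210/121q - 210/121
  leading term p: subtract (-72/143)·h_4 from -12/11p - q^3 + q^2 + 210/121q - 210/121 → -q^3 + 71/143q^2 + 2862/1573q - 2070/1573
  leading term q^3: no divisor's leading term divides it; move -q^3 to the remainder.
  leading term q^2: no divisor's leading term divides it; move 71/143q^2 to the remainder.
  leading term q: no divisor's leading term divides it; move 2862/1573q to the remainder.
  leading term 1: no divisor's leading term divides it; move -2070/1573 to the remainder.
  remainder -q^3 + 71/143q^2 + 2862/1573q - 2070/1573 ≠ 0; add h_5 = -q^3 + 71/143q^2 + 2862/1573q - 2070/1573 to the basis.

S(f_2,f_3): lcm = p^2q. S = -19/33pq - 12/11p + 5/6q^2 - 5/6q.
  leading term pq: subtract (19/363)·f_3 from -19/33pq - 12/11p + 5/6q^2 - 5/6q → -12/11p + 5/6q^2 - 1061/726q + 76/121
  leading term p: subtract (-72/143)·h_4 from -12/11p + 5/6q^2 - 1061/726q + 76/121 → 283/858q^2 - 13001/9438q + 1648/1573
  leading term q^2: no divisor's leading term divides it; move 283/858q^2 to the remainder.
  leading term q: no divisor's leading term divides it; move -13001/9438q to the remainder.
  leading term 1: no divisor's leading term divides it; move 1648/1573 to the remainder.
  remainder 283/858q^2 - 13001/9438q + 1648/1573 ≠ 0; add h_6 = 283/858q^2 - 13001/9438q + 1648/1573 to the basis.

S(f_1,h_4): lcm = p^2. S = 6/13pq^2 - 1/13pq + 3/26p - q^2 + q.
  leading term pq^2: subtract (-6/143q)·f_3 from 6/13pq^2 - 1/13pq + 3/26p - q^2 + q → -1/13pq + 3/26p - 71/143q^2 + 71/143q
  leading term pq: subtract (1/143)·f_3 from -1/13pq + 3/26p - 71/143q^2 + 71/143q → 3/26p - 71/143q^2 + 59/143q + 12/143
  leading term p: subtract (9/169)·h_4 from 3/26p - 71/143q^2 + 59/143q + 12/143 → -824/1859q^2 + 1501/3718q + 147/3718
  leading term q^2: subtract (-4944/3679)·h_6 from -824/1859q^2 + 1501/3718q + 147/3718 → -1288695/890318q + 1288695/890318
  leading term q: no divisor's leading term divides it; move -1288695/890318q to the remainder.
  leading term 1: no divisor's leading term divides it; move 1288695/890318 to the remainder.
  remainder -1288695/890318q + 1288695/890318 ≠ 0; add h_7 = -1288695/890318q + 1288695/890318 to the basis.

The other S-polynomials (S(f_2,h_4), S(f_3,h_4), S(f_1,h_5), S(f_2,h_5), S(f_3,h_5), S(h_4,h_5), S(f_1,h_6), S(f_2,h_6), S(f_3,h_6), S(h_4,h_6), S(h_5,h_6), S(f_1,h_7), S(f_2,h_7), S(f_3,h_7), S(h_4,h_7), S(h_5,h_7), S(h_6,h_7)) all reduce to 0 modulo the current basis, so we have a Gröbner basis.
Inter-reduce: drop elements whose leading term is divisible by another's, tail-reduce, and make monic.
Reduced Gröbner basis: {p, q - 1}.

Elimination: the polynomial q - 1 lies in the elimination ideal for q, so q ∈ {1}. For each such q, the remaining basis elements (now univariate) give the rest of the solution.
  q = 1: the earlier basis element becomes p = 0, giving p = 0 — point (0, 1).

{(0, 1)}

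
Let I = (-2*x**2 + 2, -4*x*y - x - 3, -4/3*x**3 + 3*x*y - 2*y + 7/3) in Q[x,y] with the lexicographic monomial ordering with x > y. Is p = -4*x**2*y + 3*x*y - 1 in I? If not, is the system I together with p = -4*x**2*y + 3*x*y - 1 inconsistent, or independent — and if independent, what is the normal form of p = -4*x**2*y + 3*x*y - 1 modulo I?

First compute the reduced Gröbner basis of I by Buchberger's algorithm.
f_1 = -2*x**2 + 2, LT = x**2.
f_2 = -4*x*y - x - 3, LT = x*y.
f_3 = -4/3*x**3 + 3*x*y - 2*y + 7/3, LT = x**3.

S(f_1,f_2): lcm = x**2*y. S = -1/4*x**2 - 3/4*x - y.
  reduce S modulo (f_1, f_2, f_3):
  remainder -3/4*x - y - 1/4 ≠ 0; add h_4 = -3/4*x - y - 1/4 to the basis.

S(f_1,f_3): lcm = x**3. S = 9/4*x*y - x - 3/2*y + 7/4.
  reduce S modulo (f_1, f_2, f_3, h_4):
  remainder 7/12*y + 7/12 ≠ 0; add h_5 = 7/12*y + 7/12 to the basis.

The other S-polynomials (S(f_2,f_3), S(f_1,h_4), S(f_2,h_4), S(f_3,h_4), S(f_1,h_5), S(f_2,h_5), S(f_3,h_5), S(h_4,h_5)) all reduce to 0 modulo the current basis, so we have a Gröbner basis.
Inter-reduce: drop elements whose leading term is divisible by another's, tail-reduce, and make monic.
Reduced Gröbner basis: {x - 1, y + 1}.
Label its elements g_1 = x - 1, g_2 = y + 1.

Reduce p = -4*x**2*y + 3*x*y - 1 modulo G:
  leading term x**2*y: subtract (-4*x*y)·g_1 from -4*x**2*y + 3*x*y - 1 → -x*y - 1
  leading term x*y: subtract (-y)·g_1 from -x*y - 1 → -y - 1
  leading term y: subtract (-1)·g_2 from -y - 1 → 0
  normal form = 0.
Since the normal form is 0, p ∈ I.

-4*x**2*y + 3*x*y - 1 lies in I (it reduces to 0).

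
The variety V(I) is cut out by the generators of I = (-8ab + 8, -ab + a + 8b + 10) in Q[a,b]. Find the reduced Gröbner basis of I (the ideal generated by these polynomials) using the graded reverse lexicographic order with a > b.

G = {b^2 + 9/8b + 1/8, a + 8b + 9}

f_1 = -8ab + 8, LT = ab.
f_2 = -ab + a + 8b + 10, LT = ab.

S(f_1,f_2): lcm = ab. S = a + 8b + 9.
  leading term a: no divisor's leading term divides it; move a to the remainder.
  leading term b: no divisor's leading term divides it; move 8b to the remainder.
  leading term 1: no divisor's leading term divides it; move 9 to the remainder.
  remainder a + 8b + 9 ≠ 0; add g_3 = a + 8b + 9 to the basis.

S(f_1,g_3): lcm = ab. S = -8b^2 - 9b - 1.
  leading term b^2: no divisor's leading term divides it; move -8b^2 to the remainder.
  leading term b: no divisor's leading term divides it; move -9b to the remainder.
  leading term 1: no divisor's leading term divides it; move -1 to the remainder.
  remainder -8b^2 - 9b - 1 ≠ 0; add g_4 = -8b^2 - 9b - 1 to the basis.

The other S-polynomials (S(f_2,g_3), S(f_1,g_4), S(f_2,g_4), S(g_3,g_4)) all reduce to 0 modulo the current basis, so we have a Gröbner basis.
Inter-reduce: drop elements whose leading term is divisible by another's, tail-reduce, and make monic.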